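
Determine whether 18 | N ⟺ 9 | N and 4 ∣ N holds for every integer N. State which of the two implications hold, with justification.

Forward direction. This fails: take N = 18. Certainly 18 ∣ 18, but 4 ∤ 18.

Converse. Suppose 9 ∣ N and 4 ∣ N. Any common multiple of 9 and 4 is a multiple of their lcm; here gcd(9, 4) = 1, so lcm(9, 4) = 9·4 = 36, so 36 ∣ N. Since 18 ∣ 36, it follows that 18 ∣ N.

The forward direction fails; the converse holds.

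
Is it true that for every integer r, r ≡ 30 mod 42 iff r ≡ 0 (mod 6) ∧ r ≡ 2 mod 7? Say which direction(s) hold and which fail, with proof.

Both directions hold; the statement is true.

(⟹) Suppose r ≡ 30 (mod 42); write r = 42j + 30. Since 6 ∣ 42, reducing mod 6 gives r ≡ 30 ≡ 0 (mod 6); since 7 ∣ 42, reducing mod 7 gives r ≡ 30 ≡ 2 (mod 7).

(⟸) Conversely, if r ≡ 0 (mod 6) and r ≡ 2 (mod 7), then by the Chinese remainder theorem r ≡ 30 (mod 42). This is exactly r ≡ 30 (mod 42).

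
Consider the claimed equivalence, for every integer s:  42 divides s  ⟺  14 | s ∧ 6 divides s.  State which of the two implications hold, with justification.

[⇒] If 42 ∣ s, write s = 42q. Since 42 = 3·14, s = 14·(3q), so 14 ∣ s; and since 42 = 7·6, s = 6·(7q), so 6 ∣ s.

[⇐] Suppose 14 ∣ s and 6 ∣ s. Any common multiple of 14 and 6 is a multiple of their lcm; here lcm(14, 6) = 14·6/gcd(14, 6) = 84/2 = 42, so 42 ∣ s.

Both implications hold.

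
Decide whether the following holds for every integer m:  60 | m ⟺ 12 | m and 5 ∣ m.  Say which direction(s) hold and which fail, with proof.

(⇒) If 60 ∣ m, write m = 60q. Since 60 = 5·12, m = 12·(5q), so 12 ∣ m; and since 60 = 12·5, m = 5·(12q), so 5 ∣ m.

(⇐) Suppose 12 ∣ m and 5 ∣ m. Any common multiple of 12 and 5 is a multiple of their lcm; here gcd(12, 5) = 1, so lcm(12, 5) = 12·5 = 60, so 60 ∣ m.

Equivalent; both directions hold.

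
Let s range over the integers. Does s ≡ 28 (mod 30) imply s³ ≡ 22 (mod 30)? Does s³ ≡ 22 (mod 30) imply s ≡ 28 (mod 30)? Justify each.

Both directions hold.

[⇒] Suppose s ≡ 28 (mod 30). Write s = 30j + 28. Then (30j + 28)³ = 27000j³ + 75600j² + 70560j + 21952 = 30(900j³ + 2520j² + 2352j + 731) + 22, so s³ ≡ 22 (mod 30).

[⇐] Conversely, suppose s³ ≡ 22 (mod 30). The only residue r in {0, …, 29} with r³ ≡ 22 (mod 30) is r = 28, so s ≡ 28 (mod 30).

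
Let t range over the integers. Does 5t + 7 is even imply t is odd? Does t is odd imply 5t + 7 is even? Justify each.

(←) Suppose t is odd; write t = 2j + 1. Then 5t + 7 = 5·(2j + 1) + 7 = 2·5j + 12, which is even.

(→) Suppose 5t + 7 is even. Since 5 is odd, 5t and t have the same parity, so 5t + 7 ≡ t + 7 (mod 2). As 7 is odd, 5t + 7 is even exactly when t is odd. Thus t is odd.

The biconditional holds.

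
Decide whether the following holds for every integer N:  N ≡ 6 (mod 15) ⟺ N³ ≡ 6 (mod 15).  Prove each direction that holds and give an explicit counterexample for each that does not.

The biconditional holds.

[⇐] Suppose N³ ≡ 6 (mod 15). The only residue r in {0, …, 14} with r³ ≡ 6 (mod 15) is r = 6, so N ≡ 6 (mod 15).

[⇒] Suppose N ≡ 6 (mod 15). Write N = 15j + 6. Then (15j + 6)³ = 3375j³ + 4050j² + 1620j + 216 = 15(225j³ + 270j² + 108j + 14) + 6, so N³ ≡ 6 (mod 15).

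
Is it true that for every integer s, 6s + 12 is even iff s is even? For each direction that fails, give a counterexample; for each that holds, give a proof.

Only the reverse direction holds.

Forward direction. This fails: take s = 3. Then 6s + 12 = 30, which is even, yet s = 3 is odd, not even.

Converse. Suppose s is even. Since 6 is even, 6s is even for every s, so 6s + 12 has the same parity as 12, which is even. Hence 6s + 12 is even.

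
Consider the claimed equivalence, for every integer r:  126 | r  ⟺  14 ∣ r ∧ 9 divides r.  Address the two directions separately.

Both implications hold.

(→) If 126 ∣ r, write r = 126q. Since 126 = 9·14, r = 14·(9q), so 14 ∣ r; and since 126 = 14·9, r = 9·(14q), so 9 ∣ r.

(←) Suppose 14 ∣ r and 9 ∣ r. Any common multiple of 14 and 9 is a multiple of their lcm; here gcd(14, 9) = 1, so lcm(14, 9) = 14·9 = 126, so 126 ∣ r.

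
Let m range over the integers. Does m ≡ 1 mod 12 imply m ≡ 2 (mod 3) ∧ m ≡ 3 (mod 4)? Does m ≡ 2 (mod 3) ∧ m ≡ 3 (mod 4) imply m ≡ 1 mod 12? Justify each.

(⟹) This fails: m = 1 gives 1 ≡ 1 (mod 12) but 1 ≡ 1 (mod 3), so the conjunction on the right does not hold.

(⟸) This fails: m = 11 satisfies both congruences on the right (11 ≡ 2 mod 3 and 11 ≡ 3 mod 4) yet 11 ≡ 11 (mod 12), not 1.

Neither implication holds.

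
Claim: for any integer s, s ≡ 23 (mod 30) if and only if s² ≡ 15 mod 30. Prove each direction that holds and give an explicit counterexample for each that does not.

Forward direction. This fails: take s = 23. Then 23 ≡ 23 (mod 30), but 23² = 529 ≡ 19 (mod 30), not 15.

Converse. This fails: take s = 15. Then 15² = 225 ≡ 15 (mod 30), yet 15 ≡ 15 (mod 30), not 23.

(⇒) fails and (⇐) fails.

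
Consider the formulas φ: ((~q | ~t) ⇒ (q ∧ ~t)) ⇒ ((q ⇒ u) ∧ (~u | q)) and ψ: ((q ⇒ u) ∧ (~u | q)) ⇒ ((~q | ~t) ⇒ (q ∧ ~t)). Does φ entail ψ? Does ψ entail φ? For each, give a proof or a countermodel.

Forward direction. This fails. Under q = F, t = F, u = F, the left side is true but the right side is false.

Converse. This fails. Under q = T, t = F, u = F, the left side is false but the right side is true.

Neither direction holds.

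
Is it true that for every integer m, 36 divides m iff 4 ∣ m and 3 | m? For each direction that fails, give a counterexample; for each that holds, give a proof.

Only the forward implication holds.

(⇒) If 36 ∣ m, write m = 36q. Since 36 = 9·4, m = 4·(9q), so 4 ∣ m; and since 36 = 12·3, m = 3·(12q), so 3 ∣ m.

(⇐) This fails: take m = 12. Both 4 ∣ 12 and 3 ∣ 12, yet 12 is not a multiple of 36 (since 12 = 0·36 + 12), so 36 ∤ 12.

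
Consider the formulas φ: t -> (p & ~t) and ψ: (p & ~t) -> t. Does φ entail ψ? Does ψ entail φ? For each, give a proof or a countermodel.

Neither direction holds.

Forward direction. This fails. Under t = F, p = T, the left side is true but the right side is false.

Converse. This fails. Under t = T, p = F, the left side is false but the right side is true.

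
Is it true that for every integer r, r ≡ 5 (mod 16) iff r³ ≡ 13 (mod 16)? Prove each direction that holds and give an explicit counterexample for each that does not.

The biconditional holds.

(⟹) Suppose r ≡ 5 (mod 16). Write r = 16j + 5. Then (16j + 5)³ = 4096j³ + 3840j² + 1200j + 125 = 16(256j³ + 240j² + 75j + 7) + 13, so r³ ≡ 13 (mod 16).

(⟸) Conversely, suppose r³ ≡ 13 (mod 16). The only residue r in {0, …, 15} with r³ ≡ 13 (mod 16) is r = 5, so r ≡ 5 (mod 16).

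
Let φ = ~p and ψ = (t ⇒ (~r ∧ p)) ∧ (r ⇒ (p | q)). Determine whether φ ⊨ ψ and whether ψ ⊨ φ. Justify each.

Forward direction. This fails. Under q = F, t = T, p = F, r = F, the left side is true but the right side is false.

Converse. This fails. Under q = F, t = F, p = T, r = F, the left side is false but the right side is true.

(⇒) fails and (⇐) fails.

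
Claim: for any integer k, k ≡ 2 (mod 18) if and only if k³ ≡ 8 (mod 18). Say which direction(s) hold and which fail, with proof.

Only the forward implication holds.

(←) This fails: take k = 8. Then 8³ = 512 ≡ 8 (mod 18), yet 8 ≡ 8 (mod 18), not 2.

(→) Suppose k ≡ 2 (mod 18). Write k = 18j + 2. Then (18j + 2)³ = 5832j³ + 1944j² + 216j + 8 = 18(324j³ + 108j² + 12j) + 8, so k³ ≡ 8 (mod 18).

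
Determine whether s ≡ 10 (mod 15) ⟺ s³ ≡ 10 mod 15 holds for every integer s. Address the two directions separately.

[⇒] Suppose s ≡ 10 (mod 15). Write s = 15j + 10. Then (15j + 10)³ = 3375j³ + 6750j² + 4500j + 1000 = 15(225j³ + 450j² + 300j + 66) + 10, so s³ ≡ 10 (mod 15).

[⇐] Conversely, suppose s³ ≡ 10 (mod 15). The only residue r in {0, …, 14} with r³ ≡ 10 (mod 15) is r = 10, so s ≡ 10 (mod 15).

Both directions hold.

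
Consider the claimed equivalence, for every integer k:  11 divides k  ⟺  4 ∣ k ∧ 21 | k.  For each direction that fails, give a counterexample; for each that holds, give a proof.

(⟹) This fails: take k = 11. Certainly 11 ∣ 11, but 4 ∤ 11.

(⟸) This fails: take k = 84. Both 4 ∣ 84 and 21 ∣ 84, yet 84 is not a multiple of 11 (since 84 = 7·11 + 7), so 11 ∤ 84.

Neither implication holds.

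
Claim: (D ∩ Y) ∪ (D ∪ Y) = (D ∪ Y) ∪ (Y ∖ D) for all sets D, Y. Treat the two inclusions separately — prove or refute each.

The two sets are equal.

Forward inclusion. Let x ∈ (D ∩ Y) ∪ (D ∪ Y). Then either x ∈ D and x ∉ Y; or x ∈ Y and x ∉ D; or x ∈ D ∩ Y. In each case x ∈ (D ∪ Y) ∪ (Y ∖ D), so (D ∩ Y) ∪ (D ∪ Y) ⊆ (D ∪ Y) ∪ (Y ∖ D).

Reverse inclusion. Let x ∈ (D ∪ Y) ∪ (Y ∖ D). Then either x ∈ D and x ∉ Y; or x ∈ Y and x ∉ D; or x ∈ D ∩ Y. In each case x ∈ (D ∩ Y) ∪ (D ∪ Y), so (D ∪ Y) ∪ (Y ∖ D) ⊆ (D ∩ Y) ∪ (D ∪ Y).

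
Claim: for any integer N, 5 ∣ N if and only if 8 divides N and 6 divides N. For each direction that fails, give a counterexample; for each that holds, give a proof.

(⇒) fails and (⇐) fails.

(⟹) This fails: take N = 5. Certainly 5 ∣ 5, but 8 ∤ 5.

(⟸) This fails: take N = 24. Both 8 ∣ 24 and 6 ∣ 24, yet 24 is not a multiple of 5 (since 24 = 4·5 + 4), so 5 ∤ 24.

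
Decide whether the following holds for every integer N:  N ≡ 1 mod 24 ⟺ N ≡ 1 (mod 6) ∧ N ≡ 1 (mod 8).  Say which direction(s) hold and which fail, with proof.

(⟹) Suppose N ≡ 1 (mod 24); write N = 24j + 1. Since 6 ∣ 24, reducing mod 6 gives N ≡ 1 (mod 6); since 8 ∣ 24, reducing mod 8 gives N ≡ 1 (mod 8).

(⟸) Conversely, if N ≡ 1 (mod 6) and N ≡ 1 (mod 8), then by the Chinese remainder theorem N ≡ 1 (mod 24). This is exactly N ≡ 1 (mod 24).

Both directions hold.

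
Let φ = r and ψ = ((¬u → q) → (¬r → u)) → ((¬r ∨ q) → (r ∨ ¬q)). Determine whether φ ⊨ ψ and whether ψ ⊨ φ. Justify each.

(→) Assume the antecedent. If r is true, the consequent reduces to true regardless of the other variables. If r is false, the antecedent cannot hold. Either way the consequent holds.

(←) This fails. Under r = F, q = F, u = F, the left side is false but the right side is true.

Only the forward direction holds.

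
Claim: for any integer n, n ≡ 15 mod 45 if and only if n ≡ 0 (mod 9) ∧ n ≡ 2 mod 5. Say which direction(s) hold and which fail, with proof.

Both directions fail.

(⇒) This fails: n = 15 gives 15 ≡ 15 (mod 45) but 15 ≡ 6 (mod 9), so the conjunction on the right does not hold.

(⇐) This fails: n = 27 satisfies both congruences on the right (27 ≡ 0 mod 9 and 27 ≡ 2 mod 5) yet 27 ≡ 27 (mod 45), not 15.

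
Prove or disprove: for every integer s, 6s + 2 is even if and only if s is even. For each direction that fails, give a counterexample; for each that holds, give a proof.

(⇒) fails; (⇐) holds.

[⇒] This fails: take s = 5. Then 6s + 2 = 32, which is even, yet s = 5 is odd, not even.

[⇐] Suppose s is even. Since 6 is even, 6s is even for every s, so 6s + 2 has the same parity as 2, which is even. Hence 6s + 2 is even.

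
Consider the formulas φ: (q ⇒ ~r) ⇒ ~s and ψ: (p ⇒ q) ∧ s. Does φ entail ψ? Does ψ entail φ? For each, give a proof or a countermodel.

(⇒) This fails. Under p = F, s = F, q = F, r = F, the left side is true but the right side is false.

(⇐) This fails. Under p = F, s = T, q = F, r = F, the left side is false but the right side is true.

Both directions fail.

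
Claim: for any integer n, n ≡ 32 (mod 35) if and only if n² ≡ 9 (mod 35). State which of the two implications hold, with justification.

Not equivalent: only (⇒) holds.

Forward direction. Suppose n ≡ 32 (mod 35). Write n = 35j + 32. Then (35j + 32)² = 1225j² + 2240j + 1024 = 35(35j² + 64j + 29) + 9, so n² ≡ 9 (mod 35).

Converse. This fails: take n = 3. Then 3² = 9 ≡ 9 (mod 35), yet 3 ≡ 3 (mod 35), not 32.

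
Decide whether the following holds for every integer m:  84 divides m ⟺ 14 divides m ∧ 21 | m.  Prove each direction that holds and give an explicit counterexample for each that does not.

(⟹) If 84 ∣ m, write m = 84q. Since 84 = 6·14, m = 14·(6q), so 14 ∣ m; and since 84 = 4·21, m = 21·(4q), so 21 ∣ m.

(⟸) This fails: take m = 42. Both 14 ∣ 42 and 21 ∣ 42, yet 42 is not a multiple of 84 (since 42 = 0·84 + 42), so 84 ∤ 42.

The forward direction holds; the converse fails.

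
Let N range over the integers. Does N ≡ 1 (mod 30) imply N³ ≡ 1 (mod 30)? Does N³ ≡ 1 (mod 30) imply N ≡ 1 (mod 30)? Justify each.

Forward direction. Suppose N ≡ 1 (mod 30). Write N = 30j + 1. Then (30j + 1)³ = 27000j³ + 2700j² + 90j + 1 = 30(900j³ + 90j² + 3j) + 1, so N³ ≡ 1 (mod 30).

Converse. Suppose N³ ≡ 1 (mod 30). The only residue r in {0, …, 29} with r³ ≡ 1 (mod 30) is r = 1, so N ≡ 1 (mod 30).

Equivalent; both directions hold.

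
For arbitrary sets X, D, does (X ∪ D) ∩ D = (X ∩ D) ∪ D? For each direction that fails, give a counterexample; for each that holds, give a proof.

Both inclusions hold.

(⟹) Let x ∈ (X ∪ D) ∩ D. Then either x ∈ D and x ∉ X; or x ∈ X ∩ D. In each case x ∈ (X ∩ D) ∪ D, so (X ∪ D) ∩ D ⊆ (X ∩ D) ∪ D.

(⟸) Let x ∈ (X ∩ D) ∪ D. Then either x ∈ D and x ∉ X; or x ∈ X ∩ D. In each case x ∈ (X ∪ D) ∩ D, so (X ∩ D) ∪ D ⊆ (X ∪ D) ∩ D.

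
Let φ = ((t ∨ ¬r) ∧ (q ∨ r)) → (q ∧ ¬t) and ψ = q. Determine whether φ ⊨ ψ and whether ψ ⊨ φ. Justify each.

Neither direction holds.

[⇒] This fails. Under q = F, r = F, t = F, the left side is true but the right side is false.

[⇐] This fails. Under q = T, r = F, t = T, the left side is false but the right side is true.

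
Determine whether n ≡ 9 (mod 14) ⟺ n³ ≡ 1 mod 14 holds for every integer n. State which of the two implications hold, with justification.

(⇒) holds; (⇐) fails.

[⇒] Suppose n ≡ 9 (mod 14). Write n = 14j + 9. Then (14j + 9)³ = 2744j³ + 5292j² + 3402j + 729 = 14(196j³ + 378j² + 243j + 52) + 1, so n³ ≡ 1 (mod 14).

[⇐] This fails: take n = 1. Then 1³ = 1 ≡ 1 (mod 14), yet 1 ≡ 1 (mod 14), not 9.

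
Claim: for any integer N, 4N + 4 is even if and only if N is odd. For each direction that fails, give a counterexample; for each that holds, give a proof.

(⇒) fails; (⇐) holds.

(⟹) This fails: take N = 0. Then 4N + 4 = 4, which is even, yet N = 0 is even, not odd.

(⟸) Suppose N is odd. Since 4 is even, 4N is even for every N, so 4N + 4 has the same parity as 4, which is even. Hence 4N + 4 is even.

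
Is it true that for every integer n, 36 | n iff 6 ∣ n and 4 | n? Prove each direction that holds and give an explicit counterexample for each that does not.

(⇒) If 36 ∣ n, write n = 36q. Since 36 = 6·6, n = 6·(6q), so 6 ∣ n; and since 36 = 9·4, n = 4·(9q), so 4 ∣ n.

(⇐) This fails: take n = 12. Both 6 ∣ 12 and 4 ∣ 12, yet 12 is not a multiple of 36 (since 12 = 0·36 + 12), so 36 ∤ 12.

Only the forward implication holds.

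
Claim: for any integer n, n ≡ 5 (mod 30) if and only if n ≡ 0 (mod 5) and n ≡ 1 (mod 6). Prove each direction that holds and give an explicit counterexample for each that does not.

(⟹) This fails: n = 5 gives 5 ≡ 5 (mod 30) but 5 ≡ 5 (mod 6), so the conjunction on the right does not hold.

(⟸) This fails: n = 25 satisfies both congruences on the right (25 ≡ 0 mod 5 and 25 ≡ 1 mod 6) yet 25 ≡ 25 (mod 30), not 5.

(⇒) fails and (⇐) fails.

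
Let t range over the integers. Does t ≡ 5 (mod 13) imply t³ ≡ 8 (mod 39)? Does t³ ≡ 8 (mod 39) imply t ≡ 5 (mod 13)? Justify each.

[⇒] This fails: take t = 18. Then 18 ≡ 5 (mod 13), but 18³ = 5832 ≡ 21 (mod 39), not 8.

[⇐] This fails: take t = 2. Then 2³ = 8 ≡ 8 (mod 39), yet 2 ≡ 2 (mod 13), not 5.

Both directions fail.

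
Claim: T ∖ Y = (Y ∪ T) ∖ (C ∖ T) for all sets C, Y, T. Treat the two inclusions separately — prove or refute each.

(⟸) This inclusion fails. Take C = ∅, Y = {1}, T = ∅; then 1 ∈ (Y ∪ T) ∖ (C ∖ T) but 1 ∉ T ∖ Y.

(⟹) Let x ∈ T ∖ Y. Then either x ∈ T and x ∉ C, Y; or x ∈ C ∩ T and x ∉ Y. In each case x ∈ (Y ∪ T) ∖ (C ∖ T), so T ∖ Y ⊆ (Y ∪ T) ∖ (C ∖ T).

(⊆) holds; (⊇) fails.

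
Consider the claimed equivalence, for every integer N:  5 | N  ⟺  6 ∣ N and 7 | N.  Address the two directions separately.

Neither implication holds.

(⇒) This fails: take N = 5. Certainly 5 ∣ 5, but 6 ∤ 5.

(⇐) This fails: take N = 42. Both 6 ∣ 42 and 7 ∣ 42, yet 42 is not a multiple of 5 (since 42 = 8·5 + 2), so 5 ∤ 42.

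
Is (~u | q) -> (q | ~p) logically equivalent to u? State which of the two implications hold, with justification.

(→) This fails. Under p = F, q = F, u = F, the left side is true but the right side is false.

(←) Assume the antecedent. If p is true, the antecedent forces (p = T, q = F, u = T) or (p = T, q = T, u = T), and (~u | q) -> (q | ~p) holds there. If p is false, (~u | q) -> (q | ~p) reduces to true regardless of the other variables. Either way (~u | q) -> (q | ~p) holds.

(⇒) fails; (⇐) holds.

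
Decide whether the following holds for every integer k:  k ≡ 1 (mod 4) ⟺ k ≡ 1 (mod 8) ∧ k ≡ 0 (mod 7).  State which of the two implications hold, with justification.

Only the reverse direction holds.

(⇒) This fails: k = 1 gives 1 ≡ 1 (mod 4) but 1 ≡ 1 (mod 7), so the conjunction on the right does not hold.

(⇐) Conversely, if k ≡ 1 (mod 8) and k ≡ 0 (mod 7), then by the Chinese remainder theorem k ≡ 49 (mod 56). Since 49 ≡ 1 (mod 4) and 4 ∣ 56, we get k ≡ 1 (mod 4).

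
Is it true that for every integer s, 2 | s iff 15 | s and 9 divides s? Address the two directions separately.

[⇒] This fails: take s = 2. Certainly 2 ∣ 2, but 15 ∤ 2.

[⇐] This fails: take s = 45. Both 15 ∣ 45 and 9 ∣ 45, yet 45 is not a multiple of 2 (since 45 = 22·2 + 1), so 2 ∤ 45.

Both directions fail.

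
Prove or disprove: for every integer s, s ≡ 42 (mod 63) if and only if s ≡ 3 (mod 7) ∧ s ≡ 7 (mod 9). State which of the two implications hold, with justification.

(⇒) fails and (⇐) fails.

(→) This fails: s = 42 gives 42 ≡ 42 (mod 63) but 42 ≡ 0 (mod 7), so the conjunction on the right does not hold.

(←) This fails: s = 52 satisfies both congruences on the right (52 ≡ 3 mod 7 and 52 ≡ 7 mod 9) yet 52 ≡ 52 (mod 63), not 42.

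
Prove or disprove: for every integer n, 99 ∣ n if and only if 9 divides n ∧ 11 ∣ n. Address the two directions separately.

Converse. Suppose 9 ∣ n and 11 ∣ n. Any common multiple of 9 and 11 is a multiple of their lcm; here gcd(9, 11) = 1, so lcm(9, 11) = 9·11 = 99, so 99 ∣ n.

Forward direction. If 99 ∣ n, write n = 99q. Since 99 = 11·9, n = 9·(11q), so 9 ∣ n; and since 99 = 9·11, n = 11·(9q), so 11 ∣ n.

Equivalent; both directions hold.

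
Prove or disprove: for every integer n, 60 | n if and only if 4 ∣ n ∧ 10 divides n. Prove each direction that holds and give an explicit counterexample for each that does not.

Not equivalent: only (⇒) holds.

(⇐) This fails: take n = 20. Both 4 ∣ 20 and 10 ∣ 20, yet 20 is not a multiple of 60 (since 20 = 0·60 + 20), so 60 ∤ 20.

(⇒) If 60 ∣ n, write n = 60q. Since 60 = 15·4, n = 4·(15q), so 4 ∣ n; and since 60 = 6·10, n = 10·(6q), so 10 ∣ n.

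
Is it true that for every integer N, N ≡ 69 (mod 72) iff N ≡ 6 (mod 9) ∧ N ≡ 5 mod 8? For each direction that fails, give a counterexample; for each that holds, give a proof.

Both directions hold; the statement is true.

(⟹) Suppose N ≡ 69 (mod 72); write N = 72j + 69. Since 9 ∣ 72, reducing mod 9 gives N ≡ 69 ≡ 6 (mod 9); since 8 ∣ 72, reducing mod 8 gives N ≡ 69 ≡ 5 (mod 8).

(⟸) Conversely, if N ≡ 6 (mod 9) and N ≡ 5 (mod 8), then by the Chinese remainder theorem N ≡ 69 (mod 72). This is exactly N ≡ 69 (mod 72).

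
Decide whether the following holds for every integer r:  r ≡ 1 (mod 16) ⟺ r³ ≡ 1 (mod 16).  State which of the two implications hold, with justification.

Converse. Suppose r³ ≡ 1 (mod 16). The only residue r in {0, …, 15} with r³ ≡ 1 (mod 16) is r = 1, so r ≡ 1 (mod 16).

Forward direction. Suppose r ≡ 1 (mod 16). Write r = 16j + 1. Then (16j + 1)³ = 4096j³ + 768j² + 48j + 1 = 16(256j³ + 48j² + 3j) + 1, so r³ ≡ 1 (mod 16).

Both directions hold; the statement is true.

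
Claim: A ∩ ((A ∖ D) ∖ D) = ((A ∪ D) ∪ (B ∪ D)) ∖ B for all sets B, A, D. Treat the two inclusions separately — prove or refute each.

Neither inclusion holds.

(⟹) This inclusion fails. Take B = {1}, A = {1}, D = ∅; then 1 ∈ A ∩ ((A ∖ D) ∖ D) but 1 ∉ ((A ∪ D) ∪ (B ∪ D)) ∖ B.

(⟸) This inclusion fails. Take B = ∅, A = ∅, D = {1}; then 1 ∈ ((A ∪ D) ∪ (B ∪ D)) ∖ B but 1 ∉ A ∩ ((A ∖ D) ∖ D).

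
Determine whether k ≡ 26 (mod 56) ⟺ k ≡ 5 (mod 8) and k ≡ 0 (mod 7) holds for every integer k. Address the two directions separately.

[⇒] This fails: k = 26 gives 26 ≡ 26 (mod 56) but 26 ≡ 2 (mod 8), so the conjunction on the right does not hold.

[⇐] This fails: k = 21 satisfies both congruences on the right (21 ≡ 5 mod 8 and 21 ≡ 0 mod 7) yet 21 ≡ 21 (mod 56), not 26.

Neither direction holds.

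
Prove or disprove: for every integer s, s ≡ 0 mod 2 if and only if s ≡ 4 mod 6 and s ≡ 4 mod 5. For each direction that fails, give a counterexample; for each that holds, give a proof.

(←) If s ≡ 4 (mod 6) and s ≡ 4 (mod 5), then by the Chinese remainder theorem s ≡ 4 (mod 30). Since 4 ≡ 0 (mod 2) and 2 ∣ 30, we get s ≡ 0 (mod 2).

(→) This fails: s = 0 gives 0 ≡ 0 (mod 2) but 0 ≡ 0 (mod 6), so the conjunction on the right does not hold.

Only the reverse direction holds.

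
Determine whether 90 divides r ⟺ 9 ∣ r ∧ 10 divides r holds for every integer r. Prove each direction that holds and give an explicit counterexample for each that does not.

Both directions hold; the statement is true.

(←) Suppose 9 ∣ r and 10 ∣ r. Any common multiple of 9 and 10 is a multiple of their lcm; here gcd(9, 10) = 1, so lcm(9, 10) = 9·10 = 90, so 90 ∣ r.

(→) If 90 ∣ r, write r = 90q. Since 90 = 10·9, r = 9·(10q), so 9 ∣ r; and since 90 = 9·10, r = 10·(9q), so 10 ∣ r.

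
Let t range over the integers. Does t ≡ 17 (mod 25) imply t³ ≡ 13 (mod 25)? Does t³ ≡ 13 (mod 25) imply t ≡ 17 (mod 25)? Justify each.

(⟹) Suppose t ≡ 17 (mod 25). Write t = 25j + 17. Then (25j + 17)³ = 15625j³ + 31875j² + 21675j + 4913 = 25(625j³ + 1275j² + 867j + 196) + 13, so t³ ≡ 13 (mod 25).

(⟸) Conversely, suppose t³ ≡ 13 (mod 25). The only residue r in {0, …, 24} with r³ ≡ 13 (mod 25) is r = 17, so t ≡ 17 (mod 25).

The biconditional holds.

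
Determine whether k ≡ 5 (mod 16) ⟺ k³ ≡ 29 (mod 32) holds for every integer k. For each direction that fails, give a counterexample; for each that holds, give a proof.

Only the converse holds.

[⇐] The residues r modulo 32 with r³ ≡ 29 (mod 32) are exactly {5}, and each is ≡ 5 (mod 16).

[⇒] This fails: take k = 21. Then 21 ≡ 5 (mod 16), but 21³ = 9261 ≡ 13 (mod 32), not 29.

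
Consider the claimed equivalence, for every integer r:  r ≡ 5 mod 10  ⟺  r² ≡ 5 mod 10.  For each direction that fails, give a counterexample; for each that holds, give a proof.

The biconditional holds.

(⇒) Suppose r ≡ 5 mod 10. Write r = 10j + 5. Then (10j + 5)² = 100j² + 100j + 25 = 10(10j² + 10j + 2) + 5, so r² ≡ 5 (mod 10).

(⇐) Conversely, suppose r² ≡ 5 (mod 10). The only residue r in {0, …, 9} with r² ≡ 5 (mod 10) is r = 5, so r ≡ 5 (mod 10).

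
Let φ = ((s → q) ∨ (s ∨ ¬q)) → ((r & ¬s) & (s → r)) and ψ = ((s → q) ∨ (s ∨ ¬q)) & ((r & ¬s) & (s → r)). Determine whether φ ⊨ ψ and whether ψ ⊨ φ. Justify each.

Forward direction. Assume the antecedent. If r is true, the antecedent forces (r = T, q = F, s = F) or (r = T, q = T, s = F), and the consequent holds there. If r is false, the antecedent cannot hold. Either way the consequent holds.

Converse. Assume the antecedent. If r is true, the antecedent forces (r = T, q = F, s = F) or (r = T, q = T, s = F), and the consequent holds there. If r is false, the antecedent cannot hold. Either way the consequent holds.

Both implications hold.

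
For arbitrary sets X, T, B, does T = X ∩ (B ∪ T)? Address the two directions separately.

Neither inclusion holds.

(⟹) This inclusion fails. Take X = ∅, T = {1}, B = ∅; then 1 ∈ T but 1 ∉ X ∩ (B ∪ T).

(⟸) This inclusion fails. Take X = {1}, T = ∅, B = {1}; then 1 ∈ X ∩ (B ∪ T) but 1 ∉ T.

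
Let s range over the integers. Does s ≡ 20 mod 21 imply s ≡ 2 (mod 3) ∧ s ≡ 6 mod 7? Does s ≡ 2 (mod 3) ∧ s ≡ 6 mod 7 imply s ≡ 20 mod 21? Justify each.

Equivalent; both directions hold.

[⇒] Suppose s ≡ 20 (mod 21); write s = 21j + 20. Since 3 ∣ 21, reducing mod 3 gives s ≡ 20 ≡ 2 (mod 3); since 7 ∣ 21, reducing mod 7 gives s ≡ 20 ≡ 6 (mod 7).

[⇐] Conversely, if s ≡ 2 (mod 3) and s ≡ 6 (mod 7), then by the Chinese remainder theorem s ≡ 20 (mod 21). This is exactly s ≡ 20 (mod 21).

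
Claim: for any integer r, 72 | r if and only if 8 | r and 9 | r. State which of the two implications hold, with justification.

(→) If 72 ∣ r, write r = 72q. Since 72 = 9·8, r = 8·(9q), so 8 ∣ r; and since 72 = 8·9, r = 9·(8q), so 9 ∣ r.

(←) Suppose 8 ∣ r and 9 ∣ r. Any common multiple of 8 and 9 is a multiple of their lcm; here gcd(8, 9) = 1, so lcm(8, 9) = 8·9 = 72, so 72 ∣ r.

Equivalent; both directions hold.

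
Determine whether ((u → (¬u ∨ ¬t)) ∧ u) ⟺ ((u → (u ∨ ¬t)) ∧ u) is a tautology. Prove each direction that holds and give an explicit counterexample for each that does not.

(→) Assume the antecedent. If u is true, (u → (u ∨ ¬t)) ∧ u reduces to true regardless of the other variables. If u is false, the antecedent cannot hold. Either way (u → (u ∨ ¬t)) ∧ u holds.

(←) This fails. Under u = T, t = T, the left side is false but the right side is true.

Only the forward implication holds.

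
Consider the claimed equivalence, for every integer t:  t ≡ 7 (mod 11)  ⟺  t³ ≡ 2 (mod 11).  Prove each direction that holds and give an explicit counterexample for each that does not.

Equivalent; both directions hold.

(⟹) Suppose t ≡ 7 (mod 11). Write t = 11j + 7. Then (11j + 7)³ = 1331j³ + 2541j² + 1617j + 343 = 11(121j³ + 231j² + 147j + 31) + 2, so t³ ≡ 2 (mod 11).

(⟸) For the converse, argue contrapositively. If t ≢ 7 (mod 11), then t is congruent to one of 0, 1, 2, 3, 4, 5, 6, 8, 9, 10 modulo 11, and these give t³ ≡ 0, 1, 8, 5, 9, 4, 7, 6, 3, 10 respectively — never 2.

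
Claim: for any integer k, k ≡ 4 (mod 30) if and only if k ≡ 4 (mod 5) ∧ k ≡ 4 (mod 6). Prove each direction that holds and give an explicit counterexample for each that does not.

(→) Suppose k ≡ 4 (mod 30); write k = 30j + 4. Since 5 ∣ 30, reducing mod 5 gives k ≡ 4 (mod 5); since 6 ∣ 30, reducing mod 6 gives k ≡ 4 (mod 6).

(←) Conversely, if k ≡ 4 (mod 5) and k ≡ 4 (mod 6), then by the Chinese remainder theorem k ≡ 4 (mod 30). This is exactly k ≡ 4 (mod 30).

The biconditional holds.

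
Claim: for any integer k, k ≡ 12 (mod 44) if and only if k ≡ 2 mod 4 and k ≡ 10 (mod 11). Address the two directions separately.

Neither direction holds.

(⟹) This fails: k = 12 gives 12 ≡ 12 (mod 44) but 12 ≡ 0 (mod 4), so the conjunction on the right does not hold.

(⟸) This fails: k = 10 satisfies both congruences on the right (10 ≡ 2 mod 4 and 10 ≡ 10 mod 11) yet 10 ≡ 10 (mod 44), not 12.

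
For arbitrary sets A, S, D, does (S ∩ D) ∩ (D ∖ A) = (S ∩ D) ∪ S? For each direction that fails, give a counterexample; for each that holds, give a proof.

(⊆) holds; (⊇) fails.

(⊇) This inclusion fails. Take A = ∅, S = {1}, D = ∅; then 1 ∈ (S ∩ D) ∪ S but 1 ∉ (S ∩ D) ∩ (D ∖ A).

(⊆) Let x ∈ (S ∩ D) ∩ (D ∖ A). Then x ∈ S ∩ D and x ∉ A, from which x ∈ (S ∩ D) ∪ S.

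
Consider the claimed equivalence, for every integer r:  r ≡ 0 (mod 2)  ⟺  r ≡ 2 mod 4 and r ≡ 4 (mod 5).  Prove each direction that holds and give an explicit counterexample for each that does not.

[⇒] This fails: r = 0 gives 0 ≡ 0 (mod 2) but 0 ≡ 0 (mod 4), so the conjunction on the right does not hold.

[⇐] Conversely, if r ≡ 2 (mod 4) and r ≡ 4 (mod 5), then by the Chinese remainder theorem r ≡ 14 (mod 20). Since 14 ≡ 0 (mod 2) and 2 ∣ 20, we get r ≡ 0 (mod 2).

Not equivalent: only (⇐) holds.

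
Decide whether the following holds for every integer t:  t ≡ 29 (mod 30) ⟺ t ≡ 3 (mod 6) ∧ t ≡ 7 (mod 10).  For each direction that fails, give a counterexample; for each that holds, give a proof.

Neither implication holds.

(⇒) This fails: t = 29 gives 29 ≡ 29 (mod 30) but 29 ≡ 5 (mod 6), so the conjunction on the right does not hold.

(⇐) This fails: t = 27 satisfies both congruences on the right (27 ≡ 3 mod 6 and 27 ≡ 7 mod 10) yet 27 ≡ 27 (mod 30), not 29.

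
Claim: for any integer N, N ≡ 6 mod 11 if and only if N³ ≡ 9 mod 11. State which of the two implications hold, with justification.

(⟹) This fails: take N = 6. Then 6 ≡ 6 (mod 11), but 6³ = 216 ≡ 7 (mod 11), not 9.

(⟸) This fails: take N = 4. Then 4³ = 64 ≡ 9 (mod 11), yet 4 ≡ 4 (mod 11), not 6.

(⇒) fails and (⇐) fails.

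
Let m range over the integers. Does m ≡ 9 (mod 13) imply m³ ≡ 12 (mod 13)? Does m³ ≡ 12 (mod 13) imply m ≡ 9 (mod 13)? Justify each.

Forward direction. This fails: take m = 9. Then 9 ≡ 9 (mod 13), but 9³ = 729 ≡ 1 (mod 13), not 12.

Converse. This fails: take m = 4. Then 4³ = 64 ≡ 12 (mod 13), yet 4 ≡ 4 (mod 13), not 9.

Neither implication holds.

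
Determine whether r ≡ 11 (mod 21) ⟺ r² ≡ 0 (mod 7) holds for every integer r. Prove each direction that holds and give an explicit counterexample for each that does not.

Neither implication holds.

Forward direction. This fails: take r = 11. Then 11 ≡ 11 (mod 21), but 11² = 121 ≡ 2 (mod 7), not 0.

Converse. This fails: take r = 0. Then 0² = 0 ≡ 0 (mod 7), yet 0 ≡ 0 (mod 21), not 11.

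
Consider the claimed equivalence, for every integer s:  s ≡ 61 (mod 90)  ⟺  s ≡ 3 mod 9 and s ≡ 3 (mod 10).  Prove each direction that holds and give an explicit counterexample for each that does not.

(⟹) This fails: s = 61 gives 61 ≡ 61 (mod 90) but 61 ≡ 7 (mod 9), so the conjunction on the right does not hold.

(⟸) This fails: s = 3 satisfies both congruences on the right (3 ≡ 3 mod 9 and 3 ≡ 3 mod 10) yet 3 ≡ 3 (mod 90), not 61.

Both directions fail.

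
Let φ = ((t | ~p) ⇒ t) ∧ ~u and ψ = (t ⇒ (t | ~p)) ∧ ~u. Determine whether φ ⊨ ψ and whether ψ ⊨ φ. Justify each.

(⟹) Assume the antecedent. If p is true, the antecedent forces (p = T, u = F, t = F) or (p = T, u = F, t = T), and (t ⇒ (t | ~p)) ∧ ~u holds there. If p is false, the antecedent forces (p = F, u = F, t = T), and (t ⇒ (t | ~p)) ∧ ~u holds there. Either way (t ⇒ (t | ~p)) ∧ ~u holds.

(⟸) This fails. Under p = F, u = F, t = F, the left side is false but the right side is true.

Only the forward implication holds.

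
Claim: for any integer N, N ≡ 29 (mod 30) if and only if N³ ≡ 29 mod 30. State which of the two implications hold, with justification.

(←) Suppose N³ ≡ 29 (mod 30). The only residue r in {0, …, 29} with r³ ≡ 29 (mod 30) is r = 29, so N ≡ 29 (mod 30).

(→) Suppose N ≡ 29 (mod 30). Write N = 30j + 29. Then (30j + 29)³ = 27000j³ + 78300j² + 75690j + 24389 = 30(900j³ + 2610j² + 2523j + 812) + 29, so N³ ≡ 29 (mod 30).

The biconditional holds.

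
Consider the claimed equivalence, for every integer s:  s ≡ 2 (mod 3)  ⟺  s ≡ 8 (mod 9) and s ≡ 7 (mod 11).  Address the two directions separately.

Only the reverse direction holds.

[⇒] This fails: s = 2 gives 2 ≡ 2 (mod 3) but 2 ≡ 2 (mod 9), so the conjunction on the right does not hold.

[⇐] Conversely, if s ≡ 8 (mod 9) and s ≡ 7 (mod 11), then by the Chinese remainder theorem s ≡ 62 (mod 99). Since 62 ≡ 2 (mod 3) and 3 ∣ 99, we get s ≡ 2 (mod 3).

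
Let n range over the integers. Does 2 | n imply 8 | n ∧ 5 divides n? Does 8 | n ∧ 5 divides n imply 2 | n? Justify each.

(⟹) This fails: take n = 2. Certainly 2 ∣ 2, but 8 ∤ 2.

(⟸) Suppose 8 ∣ n and 5 ∣ n. Any common multiple of 8 and 5 is a multiple of their lcm; here gcd(8, 5) = 1, so lcm(8, 5) = 8·5 = 40, so 40 ∣ n. Since 2 ∣ 40, it follows that 2 ∣ n.

Only the reverse direction holds.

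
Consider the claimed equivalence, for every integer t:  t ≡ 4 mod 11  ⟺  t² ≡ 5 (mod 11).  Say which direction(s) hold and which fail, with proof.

Not equivalent: only (⇒) holds.

Forward direction. Suppose t ≡ 4 mod 11. Write t = 11j + 4. Then (11j + 4)² = 121j² + 88j + 16 = 11(11j² + 8j + 1) + 5, so t² ≡ 5 (mod 11).

Converse. This fails: take t = 7. Then 7² = 49 ≡ 5 (mod 11), yet 7 ≡ 7 (mod 11), not 4.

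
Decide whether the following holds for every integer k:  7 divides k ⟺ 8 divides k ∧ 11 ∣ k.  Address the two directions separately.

(⟹) This fails: take k = 7. Certainly 7 ∣ 7, but 8 ∤ 7.

(⟸) This fails: take k = 88. Both 8 ∣ 88 and 11 ∣ 88, yet 88 is not a multiple of 7 (since 88 = 12·7 + 4), so 7 ∤ 88.

Neither implication holds.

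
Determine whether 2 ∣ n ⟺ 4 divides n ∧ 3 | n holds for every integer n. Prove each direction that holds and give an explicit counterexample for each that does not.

(⟹) This fails: take n = 2. Certainly 2 ∣ 2, but 4 ∤ 2.

(⟸) Suppose 4 ∣ n and 3 ∣ n. Any common multiple of 4 and 3 is a multiple of their lcm; here gcd(4, 3) = 1, so lcm(4, 3) = 4·3 = 12, so 12 ∣ n. Since 2 ∣ 12, it follows that 2 ∣ n.

Only the reverse direction holds.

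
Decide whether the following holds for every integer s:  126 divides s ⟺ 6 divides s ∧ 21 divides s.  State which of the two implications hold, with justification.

Forward direction. If 126 ∣ s, write s = 126q. Since 126 = 21·6, s = 6·(21q), so 6 ∣ s; and since 126 = 6·21, s = 21·(6q), so 21 ∣ s.

Converse. This fails: take s = 42. Both 6 ∣ 42 and 21 ∣ 42, yet 42 is not a multiple of 126 (since 42 = 0·126 + 42), so 126 ∤ 42.

(⇒) holds; (⇐) fails.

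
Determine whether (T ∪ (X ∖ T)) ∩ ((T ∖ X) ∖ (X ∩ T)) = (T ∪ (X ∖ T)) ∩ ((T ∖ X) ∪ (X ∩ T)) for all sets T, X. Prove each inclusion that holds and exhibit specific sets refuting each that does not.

Only the forward inclusion holds.

(⟸) This inclusion fails. Take T = {1}, X = {1}; then 1 ∈ (T ∪ (X ∖ T)) ∩ ((T ∖ X) ∪ (X ∩ T)) but 1 ∉ (T ∪ (X ∖ T)) ∩ ((T ∖ X) ∖ (X ∩ T)).

(⟹) Let x ∈ (T ∪ (X ∖ T)) ∩ ((T ∖ X) ∖ (X ∩ T)). Then x ∈ T and x ∉ X, from which x ∈ (T ∪ (X ∖ T)) ∩ ((T ∖ X) ∪ (X ∩ T)).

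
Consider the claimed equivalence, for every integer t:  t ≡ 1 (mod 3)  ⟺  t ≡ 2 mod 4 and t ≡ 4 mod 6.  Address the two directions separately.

Only the reverse direction holds.

(⟹) This fails: t = 1 gives 1 ≡ 1 (mod 3) but 1 ≡ 1 (mod 4), so the conjunction on the right does not hold.

(⟸) Conversely, if t ≡ 2 (mod 4) and t ≡ 4 (mod 6), then by the Chinese remainder theorem t ≡ 10 (mod 12). Since 10 ≡ 1 (mod 3) and 3 ∣ 12, we get t ≡ 1 (mod 3).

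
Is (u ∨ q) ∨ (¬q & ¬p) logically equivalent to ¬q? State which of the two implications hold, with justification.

(⇒) fails and (⇐) fails.

(⟹) This fails. Under u = F, p = F, q = T, the left side is true but the right side is false.

(⟸) This fails. Under u = F, p = T, q = F, the left side is false but the right side is true.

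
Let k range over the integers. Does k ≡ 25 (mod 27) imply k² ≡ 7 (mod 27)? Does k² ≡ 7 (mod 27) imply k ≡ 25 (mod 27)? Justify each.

Neither implication holds.

(⇒) This fails: take k = 25. Then 25 ≡ 25 (mod 27), but 25² = 625 ≡ 4 (mod 27), not 7.

(⇐) This fails: take k = 13. Then 13² = 169 ≡ 7 (mod 27), yet 13 ≡ 13 (mod 27), not 25.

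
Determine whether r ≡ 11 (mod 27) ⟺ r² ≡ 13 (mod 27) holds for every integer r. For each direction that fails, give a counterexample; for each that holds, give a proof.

Only the forward implication holds.

[⇒] Suppose r ≡ 11 (mod 27). Write r = 27j + 11. Then (27j + 11)² = 729j² + 594j + 121 = 27(27j² + 22j + 4) + 13, so r² ≡ 13 (mod 27).

[⇐] This fails: take r = 16. Then 16² = 256 ≡ 13 (mod 27), yet 16 ≡ 16 (mod 27), not 11.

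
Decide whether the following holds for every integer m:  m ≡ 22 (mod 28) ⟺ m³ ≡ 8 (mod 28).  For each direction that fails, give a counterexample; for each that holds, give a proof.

(⇒) Suppose m ≡ 22 (mod 28). Write m = 28j + 22. Then (28j + 22)³ = 21952j³ + 51744j² + 40656j + 10648 = 28(784j³ + 1848j² + 1452j + 380) + 8, so m³ ≡ 8 (mod 28).

(⇐) This fails: take m = 2. Then 2³ = 8 ≡ 8 (mod 28), yet 2 ≡ 2 (mod 28), not 22.

Only the forward direction holds.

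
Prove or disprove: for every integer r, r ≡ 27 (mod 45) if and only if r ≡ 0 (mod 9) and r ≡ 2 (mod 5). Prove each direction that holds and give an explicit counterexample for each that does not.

(⟸) If r ≡ 0 (mod 9) and r ≡ 2 (mod 5), then by the Chinese remainder theorem r ≡ 27 (mod 45). This is exactly r ≡ 27 (mod 45).

(⟹) Suppose r ≡ 27 (mod 45); write r = 45j + 27. Since 9 ∣ 45, reducing mod 9 gives r ≡ 27 ≡ 0 (mod 9); since 5 ∣ 45, reducing mod 5 gives r ≡ 27 ≡ 2 (mod 5).

The biconditional holds.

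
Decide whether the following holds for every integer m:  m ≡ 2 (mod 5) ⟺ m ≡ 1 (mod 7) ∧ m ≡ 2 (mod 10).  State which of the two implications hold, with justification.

Only the converse holds.

Forward direction. This fails: m = 32 gives 32 ≡ 2 (mod 5) but 32 ≡ 4 (mod 7), so the conjunction on the right does not hold.

Converse. If m ≡ 1 (mod 7) and m ≡ 2 (mod 10), then by the Chinese remainder theorem m ≡ 22 (mod 70). Since 22 ≡ 2 (mod 5) and 5 ∣ 70, we get m ≡ 2 (mod 5).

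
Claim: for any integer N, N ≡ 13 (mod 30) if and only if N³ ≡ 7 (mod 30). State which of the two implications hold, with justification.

Both directions hold; the statement is true.

(→) Suppose N ≡ 13 (mod 30). Write N = 30j + 13. Then (30j + 13)³ = 27000j³ + 35100j² + 15210j + 2197 = 30(900j³ + 1170j² + 507j + 73) + 7, so N³ ≡ 7 (mod 30).

(←) Conversely, suppose N³ ≡ 7 (mod 30). The only residue r in {0, …, 29} with r³ ≡ 7 (mod 30) is r = 13, so N ≡ 13 (mod 30).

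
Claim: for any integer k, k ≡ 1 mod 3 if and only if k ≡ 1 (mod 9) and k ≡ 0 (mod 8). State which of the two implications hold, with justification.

Only the converse holds.

Forward direction. This fails: k = 1 gives 1 ≡ 1 (mod 3) but 1 ≡ 1 (mod 8), so the conjunction on the right does not hold.

Converse. If k ≡ 1 (mod 9) and k ≡ 0 (mod 8), then by the Chinese remainder theorem k ≡ 64 (mod 72). Since 64 ≡ 1 (mod 3) and 3 ∣ 72, we get k ≡ 1 (mod 3).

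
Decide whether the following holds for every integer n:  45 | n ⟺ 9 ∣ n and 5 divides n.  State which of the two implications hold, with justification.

Forward direction. If 45 ∣ n, write n = 45q. Since 45 = 5·9, n = 9·(5q), so 9 ∣ n; and since 45 = 9·5, n = 5·(9q), so 5 ∣ n.

Converse. Suppose 9 ∣ n and 5 ∣ n. Any common multiple of 9 and 5 is a multiple of their lcm; here gcd(9, 5) = 1, so lcm(9, 5) = 9·5 = 45, so 45 ∣ n.

Both directions hold; the statement is true.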